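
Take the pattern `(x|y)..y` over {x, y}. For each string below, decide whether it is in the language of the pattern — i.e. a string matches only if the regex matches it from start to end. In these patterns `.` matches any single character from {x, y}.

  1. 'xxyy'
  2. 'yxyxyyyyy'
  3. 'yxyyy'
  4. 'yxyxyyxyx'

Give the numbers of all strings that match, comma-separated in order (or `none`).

1

1 → match
2 → no match
3 → no match
4 → no match — must end with 'y'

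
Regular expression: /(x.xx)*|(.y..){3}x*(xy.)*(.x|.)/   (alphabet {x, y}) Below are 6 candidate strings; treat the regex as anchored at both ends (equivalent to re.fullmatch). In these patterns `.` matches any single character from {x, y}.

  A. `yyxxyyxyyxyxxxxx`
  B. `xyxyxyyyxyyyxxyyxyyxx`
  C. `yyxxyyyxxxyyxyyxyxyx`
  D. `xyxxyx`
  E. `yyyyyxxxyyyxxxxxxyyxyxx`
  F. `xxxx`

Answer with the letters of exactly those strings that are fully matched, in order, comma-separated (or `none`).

B, F

A → no match
B → match
C → no match
D → no match
E → no match
F → match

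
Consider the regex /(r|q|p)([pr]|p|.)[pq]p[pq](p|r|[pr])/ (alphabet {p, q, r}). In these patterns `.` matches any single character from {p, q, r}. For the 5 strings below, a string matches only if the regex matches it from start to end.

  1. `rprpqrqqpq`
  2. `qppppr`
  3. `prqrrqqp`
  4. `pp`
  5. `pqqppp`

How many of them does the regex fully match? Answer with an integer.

2

1. `rprpqrqqpq` → no match
2. `qppppr` → match
3. `prqrrqqp` → no match
4. `pp` → no match
5. `pqqppp` → match
Total matched: 2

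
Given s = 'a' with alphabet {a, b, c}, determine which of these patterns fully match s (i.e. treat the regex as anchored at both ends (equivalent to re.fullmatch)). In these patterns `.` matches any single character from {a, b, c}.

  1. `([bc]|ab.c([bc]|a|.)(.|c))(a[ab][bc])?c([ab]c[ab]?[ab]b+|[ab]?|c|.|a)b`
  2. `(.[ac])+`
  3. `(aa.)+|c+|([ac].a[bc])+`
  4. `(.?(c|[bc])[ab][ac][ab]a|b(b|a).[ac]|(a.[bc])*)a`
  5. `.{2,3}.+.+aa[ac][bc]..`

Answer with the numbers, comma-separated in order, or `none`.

1 → no match — must end with 'b'
2 → no match
3 → no match
4 → match
5 → no match

4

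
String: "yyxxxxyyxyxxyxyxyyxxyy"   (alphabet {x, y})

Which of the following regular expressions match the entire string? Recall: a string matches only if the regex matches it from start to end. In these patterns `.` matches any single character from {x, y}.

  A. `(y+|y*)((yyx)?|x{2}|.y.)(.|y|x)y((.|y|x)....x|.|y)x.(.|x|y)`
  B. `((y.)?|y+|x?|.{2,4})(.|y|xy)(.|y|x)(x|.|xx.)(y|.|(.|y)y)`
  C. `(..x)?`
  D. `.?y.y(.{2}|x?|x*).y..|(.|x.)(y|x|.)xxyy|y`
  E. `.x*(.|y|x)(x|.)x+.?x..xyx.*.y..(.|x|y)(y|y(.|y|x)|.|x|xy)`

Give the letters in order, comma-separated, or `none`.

A → no match
B → no match
C → no match
D → no match
E → match

E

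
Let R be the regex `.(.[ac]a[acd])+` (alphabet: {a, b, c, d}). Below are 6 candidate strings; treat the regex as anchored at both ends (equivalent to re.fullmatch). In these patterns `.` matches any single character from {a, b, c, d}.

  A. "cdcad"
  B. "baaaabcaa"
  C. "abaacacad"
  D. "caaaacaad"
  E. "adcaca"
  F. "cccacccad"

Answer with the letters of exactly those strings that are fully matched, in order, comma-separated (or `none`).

A. "cdcad" → match
B. "baaaabcaa" → match
C. "abaacacad" → match
D. "caaaacaad" → match
E. "adcaca" → no match
F. "cccacccad" → match

A, B, C, D, F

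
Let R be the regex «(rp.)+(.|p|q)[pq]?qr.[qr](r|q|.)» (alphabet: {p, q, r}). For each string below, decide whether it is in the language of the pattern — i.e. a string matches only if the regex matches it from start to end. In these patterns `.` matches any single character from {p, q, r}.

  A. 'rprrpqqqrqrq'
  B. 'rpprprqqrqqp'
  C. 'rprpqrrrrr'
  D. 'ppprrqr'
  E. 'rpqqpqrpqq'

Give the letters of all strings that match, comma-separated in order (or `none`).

A → match
B → match
C → no match
D → no match — must start with 'rp'
E → match

A, B, E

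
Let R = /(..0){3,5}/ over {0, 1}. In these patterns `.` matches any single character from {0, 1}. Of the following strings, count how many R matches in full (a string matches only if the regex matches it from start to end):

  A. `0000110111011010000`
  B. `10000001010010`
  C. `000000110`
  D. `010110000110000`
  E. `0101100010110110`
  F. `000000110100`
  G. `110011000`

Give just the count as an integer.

3

A → no match
B → no match
C → match
D → match
E → no match
F → match
G → no match
Total matched: 3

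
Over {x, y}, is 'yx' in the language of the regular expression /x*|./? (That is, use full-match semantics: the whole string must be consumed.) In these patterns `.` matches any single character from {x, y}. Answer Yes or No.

No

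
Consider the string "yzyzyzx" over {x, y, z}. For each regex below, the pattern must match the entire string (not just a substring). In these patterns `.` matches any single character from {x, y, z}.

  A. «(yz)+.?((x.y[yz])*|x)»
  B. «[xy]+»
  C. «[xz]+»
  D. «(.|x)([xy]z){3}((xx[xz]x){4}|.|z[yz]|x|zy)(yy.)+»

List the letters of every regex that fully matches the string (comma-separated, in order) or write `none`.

A

A → match
B → no match
C → no match
D → no match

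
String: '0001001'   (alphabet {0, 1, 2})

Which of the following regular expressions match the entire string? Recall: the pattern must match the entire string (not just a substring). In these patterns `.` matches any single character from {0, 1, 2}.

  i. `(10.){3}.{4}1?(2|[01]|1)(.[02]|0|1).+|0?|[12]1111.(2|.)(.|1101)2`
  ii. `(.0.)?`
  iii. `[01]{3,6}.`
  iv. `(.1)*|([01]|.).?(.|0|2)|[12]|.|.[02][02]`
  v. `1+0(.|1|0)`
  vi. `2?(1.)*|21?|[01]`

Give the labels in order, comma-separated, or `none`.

i → no match
ii → no match
iii → match
iv → no match
v → no match — must start with '1'
vi → no match

iii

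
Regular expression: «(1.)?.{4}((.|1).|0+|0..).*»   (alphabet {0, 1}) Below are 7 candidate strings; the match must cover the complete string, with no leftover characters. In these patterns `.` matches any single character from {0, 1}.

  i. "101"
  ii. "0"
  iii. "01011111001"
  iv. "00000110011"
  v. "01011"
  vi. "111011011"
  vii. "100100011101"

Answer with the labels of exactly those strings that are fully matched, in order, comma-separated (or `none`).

i → no match
ii → no match
iii → match
iv → match
v → no match
vi → match
vii → match

iii, iv, vi, vii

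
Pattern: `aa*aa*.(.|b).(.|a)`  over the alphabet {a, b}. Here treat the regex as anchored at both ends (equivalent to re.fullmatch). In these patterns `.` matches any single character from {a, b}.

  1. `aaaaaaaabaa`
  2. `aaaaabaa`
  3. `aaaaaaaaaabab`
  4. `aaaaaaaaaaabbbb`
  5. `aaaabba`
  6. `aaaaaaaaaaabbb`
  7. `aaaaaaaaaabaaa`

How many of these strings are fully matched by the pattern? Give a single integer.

7

1 → match
2 → match
3 → match
4 → match
5 → match
6 → match
7 → match
Total matched: 7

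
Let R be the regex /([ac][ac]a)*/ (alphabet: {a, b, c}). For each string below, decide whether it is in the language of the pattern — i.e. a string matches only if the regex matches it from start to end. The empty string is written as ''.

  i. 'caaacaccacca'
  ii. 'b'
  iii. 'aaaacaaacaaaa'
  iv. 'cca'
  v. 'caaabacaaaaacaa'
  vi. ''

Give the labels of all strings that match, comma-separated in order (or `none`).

i → match
ii → no match
iii → no match
iv → match
v → no match
vi → match

i, iv, vi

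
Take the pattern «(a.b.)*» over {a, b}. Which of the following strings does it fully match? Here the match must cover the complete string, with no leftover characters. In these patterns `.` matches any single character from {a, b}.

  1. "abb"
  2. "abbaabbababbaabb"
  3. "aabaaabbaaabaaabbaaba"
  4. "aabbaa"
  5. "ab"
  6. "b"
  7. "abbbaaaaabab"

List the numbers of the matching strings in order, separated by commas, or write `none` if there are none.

none

1 → no match
2 → no match
3 → no match
4 → no match
5 → no match
6 → no match
7 → no match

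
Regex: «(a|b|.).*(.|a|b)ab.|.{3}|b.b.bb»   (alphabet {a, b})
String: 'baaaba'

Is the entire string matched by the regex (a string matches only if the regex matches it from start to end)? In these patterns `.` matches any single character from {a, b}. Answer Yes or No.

Yes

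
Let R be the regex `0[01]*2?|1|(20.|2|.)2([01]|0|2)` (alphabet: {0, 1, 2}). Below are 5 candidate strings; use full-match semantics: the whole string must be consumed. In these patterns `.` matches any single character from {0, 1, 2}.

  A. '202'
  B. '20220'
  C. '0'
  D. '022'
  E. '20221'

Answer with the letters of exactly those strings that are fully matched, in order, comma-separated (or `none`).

B, C, D, E

A → no match
B → match
C → match
D → match
E → match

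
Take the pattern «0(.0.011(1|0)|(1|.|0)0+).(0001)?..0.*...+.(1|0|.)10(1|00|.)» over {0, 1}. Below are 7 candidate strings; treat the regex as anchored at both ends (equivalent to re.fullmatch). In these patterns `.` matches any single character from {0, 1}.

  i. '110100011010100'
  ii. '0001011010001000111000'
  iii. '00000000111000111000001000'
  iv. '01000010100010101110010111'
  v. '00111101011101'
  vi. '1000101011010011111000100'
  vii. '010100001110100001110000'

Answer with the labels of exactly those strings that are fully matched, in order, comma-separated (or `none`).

ii, iii

i → no match — must start with '0'
ii → match
iii → match
iv → no match
v → no match
vi → no match — must start with '0'
vii → no match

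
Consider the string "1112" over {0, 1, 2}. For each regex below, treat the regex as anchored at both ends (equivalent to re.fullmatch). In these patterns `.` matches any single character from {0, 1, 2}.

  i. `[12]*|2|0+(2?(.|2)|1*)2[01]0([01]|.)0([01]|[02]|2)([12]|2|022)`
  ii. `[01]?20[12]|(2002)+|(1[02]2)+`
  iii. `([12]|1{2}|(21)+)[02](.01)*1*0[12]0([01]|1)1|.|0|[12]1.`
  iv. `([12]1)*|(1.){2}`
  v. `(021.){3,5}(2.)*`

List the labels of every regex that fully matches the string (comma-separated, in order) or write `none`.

i → match
ii → no match
iii → no match
iv → match
v → no match — must start with "021"

i, iv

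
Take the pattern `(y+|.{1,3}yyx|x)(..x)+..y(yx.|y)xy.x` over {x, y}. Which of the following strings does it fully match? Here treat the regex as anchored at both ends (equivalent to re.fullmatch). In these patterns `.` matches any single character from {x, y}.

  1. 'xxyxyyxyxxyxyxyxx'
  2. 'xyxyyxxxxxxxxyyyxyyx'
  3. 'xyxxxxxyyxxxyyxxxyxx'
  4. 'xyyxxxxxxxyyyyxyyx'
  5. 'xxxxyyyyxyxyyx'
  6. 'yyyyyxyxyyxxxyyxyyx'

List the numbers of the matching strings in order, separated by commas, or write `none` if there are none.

1 → no match
2 → match
3 → match
4 → match
5 → match
6 → match

2, 3, 4, 5, 6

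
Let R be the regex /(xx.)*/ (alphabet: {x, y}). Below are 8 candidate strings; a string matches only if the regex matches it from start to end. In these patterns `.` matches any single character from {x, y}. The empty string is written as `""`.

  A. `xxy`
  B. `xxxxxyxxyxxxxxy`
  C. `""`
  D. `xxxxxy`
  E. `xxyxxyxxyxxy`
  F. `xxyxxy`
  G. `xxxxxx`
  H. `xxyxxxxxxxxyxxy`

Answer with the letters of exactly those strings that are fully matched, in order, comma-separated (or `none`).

A → match
B → match
C → match
D → match
E → match
F → match
G → match
H → match

A, B, C, D, E, F, G, H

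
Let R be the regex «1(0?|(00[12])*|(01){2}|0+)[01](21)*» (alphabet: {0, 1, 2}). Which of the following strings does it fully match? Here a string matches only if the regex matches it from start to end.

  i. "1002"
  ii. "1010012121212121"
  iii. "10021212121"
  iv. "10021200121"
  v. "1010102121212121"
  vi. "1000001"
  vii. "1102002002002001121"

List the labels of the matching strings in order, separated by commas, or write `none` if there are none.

i. "1002" → no match
ii → no match
iii. "10021212121" → match
iv. "10021200121" → no match
v → match
vi. "1000001" → match
vii → no match

iii, v, vi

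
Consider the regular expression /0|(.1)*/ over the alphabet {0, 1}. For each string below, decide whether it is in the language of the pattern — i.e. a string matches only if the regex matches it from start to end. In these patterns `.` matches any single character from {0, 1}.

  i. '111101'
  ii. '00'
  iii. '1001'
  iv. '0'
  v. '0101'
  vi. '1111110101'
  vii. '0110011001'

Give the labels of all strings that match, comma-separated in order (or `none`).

i → match
ii → no match
iii → no match
iv → match
v → match
vi → match
vii → no match

i, iv, v, vi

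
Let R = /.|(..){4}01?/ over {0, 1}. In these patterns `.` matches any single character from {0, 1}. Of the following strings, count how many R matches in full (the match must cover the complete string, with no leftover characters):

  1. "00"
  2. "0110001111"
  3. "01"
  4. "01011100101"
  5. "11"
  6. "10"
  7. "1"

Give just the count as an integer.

1. "00" → no match
2. "0110001111" → no match
3. "01" → no match
4. "01011100101" → no match
5. "11" → no match
6. "10" → no match
7. "1" → match
Total matched: 1

1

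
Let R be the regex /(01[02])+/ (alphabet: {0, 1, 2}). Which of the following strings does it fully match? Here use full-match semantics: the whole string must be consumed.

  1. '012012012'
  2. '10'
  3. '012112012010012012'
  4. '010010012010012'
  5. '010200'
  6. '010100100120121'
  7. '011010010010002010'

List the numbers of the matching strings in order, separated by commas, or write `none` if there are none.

1, 4

1. '012012012' → match
2. '10' → no match — must start with '01'
3 → no match
4 → match
5. '010200' → no match
6 → no match
7 → no match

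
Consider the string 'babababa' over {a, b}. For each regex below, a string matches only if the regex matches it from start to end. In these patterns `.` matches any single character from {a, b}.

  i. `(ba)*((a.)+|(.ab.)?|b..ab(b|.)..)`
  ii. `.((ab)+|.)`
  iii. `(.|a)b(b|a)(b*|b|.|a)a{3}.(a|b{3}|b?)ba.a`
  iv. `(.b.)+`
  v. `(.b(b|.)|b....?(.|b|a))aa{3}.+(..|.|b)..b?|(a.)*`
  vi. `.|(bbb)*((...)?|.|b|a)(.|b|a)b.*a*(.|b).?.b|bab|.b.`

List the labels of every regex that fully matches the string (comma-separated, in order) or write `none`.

i → match
ii → no match
iii → no match
iv → no match
v → no match
vi → no match

i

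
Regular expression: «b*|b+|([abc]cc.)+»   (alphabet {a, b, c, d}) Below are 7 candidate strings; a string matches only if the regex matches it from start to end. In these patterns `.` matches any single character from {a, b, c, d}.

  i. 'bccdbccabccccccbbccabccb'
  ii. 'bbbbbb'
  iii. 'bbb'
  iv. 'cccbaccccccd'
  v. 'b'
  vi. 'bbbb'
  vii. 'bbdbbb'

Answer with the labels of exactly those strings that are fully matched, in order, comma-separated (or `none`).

i → match
ii → match
iii → match
iv → match
v → match
vi → match
vii → no match

i, ii, iii, iv, v, vi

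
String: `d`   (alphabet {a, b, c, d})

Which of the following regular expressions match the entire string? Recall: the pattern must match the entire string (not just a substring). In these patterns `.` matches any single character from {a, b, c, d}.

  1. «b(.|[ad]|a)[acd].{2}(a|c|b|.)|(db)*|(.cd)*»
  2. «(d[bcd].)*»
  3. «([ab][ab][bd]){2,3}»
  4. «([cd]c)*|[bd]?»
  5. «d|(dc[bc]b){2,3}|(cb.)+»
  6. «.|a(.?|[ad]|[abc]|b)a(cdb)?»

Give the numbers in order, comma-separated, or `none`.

1 → no match
2 → no match
3 → no match
4 → match
5 → match
6 → match

4, 5, 6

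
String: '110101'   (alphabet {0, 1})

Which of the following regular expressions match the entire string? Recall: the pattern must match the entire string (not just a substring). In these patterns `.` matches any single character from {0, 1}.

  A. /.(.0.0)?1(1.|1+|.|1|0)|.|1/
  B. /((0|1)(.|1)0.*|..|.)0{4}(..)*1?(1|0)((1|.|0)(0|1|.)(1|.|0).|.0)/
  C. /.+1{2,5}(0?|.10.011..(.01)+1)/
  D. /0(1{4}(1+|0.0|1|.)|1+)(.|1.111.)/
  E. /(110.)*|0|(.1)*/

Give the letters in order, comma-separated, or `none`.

E

A → no match
B → no match
C → no match
D → no match — must start with '01'
E → match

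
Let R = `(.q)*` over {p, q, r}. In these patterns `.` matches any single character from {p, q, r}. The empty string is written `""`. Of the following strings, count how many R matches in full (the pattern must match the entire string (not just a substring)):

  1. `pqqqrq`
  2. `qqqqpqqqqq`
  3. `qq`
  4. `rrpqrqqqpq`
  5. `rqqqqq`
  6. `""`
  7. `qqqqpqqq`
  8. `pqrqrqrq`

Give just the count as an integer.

7

1. `pqqqrq` → match
2. `qqqqpqqqqq` → match
3. `qq` → match
4. `rrpqrqqqpq` → no match
5. `rqqqqq` → match
6. `""` → match
7. `qqqqpqqq` → match
8. `pqrqrqrq` → match
Total matched: 7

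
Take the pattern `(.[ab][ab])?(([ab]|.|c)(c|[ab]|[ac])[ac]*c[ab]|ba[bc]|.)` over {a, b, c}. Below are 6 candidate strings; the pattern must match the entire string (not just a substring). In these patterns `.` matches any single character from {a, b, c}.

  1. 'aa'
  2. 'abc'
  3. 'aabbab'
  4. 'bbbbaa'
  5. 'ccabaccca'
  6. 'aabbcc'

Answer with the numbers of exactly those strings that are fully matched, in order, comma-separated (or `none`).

1 → no match
2 → no match
3 → match
4 → no match
5 → no match
6 → no match

3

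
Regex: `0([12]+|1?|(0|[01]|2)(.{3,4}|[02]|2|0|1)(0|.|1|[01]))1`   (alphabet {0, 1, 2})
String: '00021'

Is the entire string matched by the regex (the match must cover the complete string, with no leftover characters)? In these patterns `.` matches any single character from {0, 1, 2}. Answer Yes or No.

Yes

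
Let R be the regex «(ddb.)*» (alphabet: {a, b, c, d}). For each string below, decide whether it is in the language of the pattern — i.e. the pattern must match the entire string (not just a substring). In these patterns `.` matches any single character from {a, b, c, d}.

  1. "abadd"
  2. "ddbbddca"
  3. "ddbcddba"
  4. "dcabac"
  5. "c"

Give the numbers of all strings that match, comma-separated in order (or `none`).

1 → no match
2 → no match
3 → match
4 → no match
5 → no match

3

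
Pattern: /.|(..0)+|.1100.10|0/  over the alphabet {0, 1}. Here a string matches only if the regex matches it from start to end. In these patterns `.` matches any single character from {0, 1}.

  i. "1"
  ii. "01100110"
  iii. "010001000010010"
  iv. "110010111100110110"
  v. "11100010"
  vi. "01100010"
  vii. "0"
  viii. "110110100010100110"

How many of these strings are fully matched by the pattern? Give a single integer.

6

i → match
ii → match
iii → no match
iv → no match
v → match
vi → match
vii → match
viii → match
Total matched: 6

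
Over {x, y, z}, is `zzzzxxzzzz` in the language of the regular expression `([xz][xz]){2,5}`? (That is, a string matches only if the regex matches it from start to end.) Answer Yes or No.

Yes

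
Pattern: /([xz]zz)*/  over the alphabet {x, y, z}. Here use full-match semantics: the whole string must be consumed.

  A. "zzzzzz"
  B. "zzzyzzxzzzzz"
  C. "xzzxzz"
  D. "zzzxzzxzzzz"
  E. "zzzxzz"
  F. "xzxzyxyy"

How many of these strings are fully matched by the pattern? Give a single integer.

3

A → match
B → no match
C → match
D → no match
E → match
F → no match
Total matched: 3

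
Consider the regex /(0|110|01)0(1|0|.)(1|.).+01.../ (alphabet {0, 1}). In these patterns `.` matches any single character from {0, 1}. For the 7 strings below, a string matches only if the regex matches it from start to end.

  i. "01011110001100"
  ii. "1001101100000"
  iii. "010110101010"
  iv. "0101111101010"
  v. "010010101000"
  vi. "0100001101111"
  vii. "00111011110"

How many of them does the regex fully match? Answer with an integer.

i → match
ii → no match
iii → match
iv → match
v → match
vi → match
vii → no match
Total matched: 5

5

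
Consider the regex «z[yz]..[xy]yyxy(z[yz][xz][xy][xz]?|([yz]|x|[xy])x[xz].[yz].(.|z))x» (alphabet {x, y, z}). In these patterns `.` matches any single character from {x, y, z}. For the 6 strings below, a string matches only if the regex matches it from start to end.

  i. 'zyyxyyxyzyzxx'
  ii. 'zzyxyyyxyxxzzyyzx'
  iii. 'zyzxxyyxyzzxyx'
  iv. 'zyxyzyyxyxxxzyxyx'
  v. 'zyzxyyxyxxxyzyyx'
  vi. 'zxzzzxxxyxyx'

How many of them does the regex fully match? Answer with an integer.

2

i → no match
ii → match
iii → match
iv → no match
v → no match
vi → no match
Total matched: 2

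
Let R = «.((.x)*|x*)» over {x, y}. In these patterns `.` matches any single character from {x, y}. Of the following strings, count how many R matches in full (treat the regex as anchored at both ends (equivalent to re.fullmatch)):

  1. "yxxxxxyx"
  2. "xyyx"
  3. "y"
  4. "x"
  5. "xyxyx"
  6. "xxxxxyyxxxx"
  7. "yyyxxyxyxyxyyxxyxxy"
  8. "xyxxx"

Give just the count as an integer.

4

1 → no match
2 → no match
3 → match
4 → match
5 → match
6 → no match
7 → no match
8 → match
Total matched: 4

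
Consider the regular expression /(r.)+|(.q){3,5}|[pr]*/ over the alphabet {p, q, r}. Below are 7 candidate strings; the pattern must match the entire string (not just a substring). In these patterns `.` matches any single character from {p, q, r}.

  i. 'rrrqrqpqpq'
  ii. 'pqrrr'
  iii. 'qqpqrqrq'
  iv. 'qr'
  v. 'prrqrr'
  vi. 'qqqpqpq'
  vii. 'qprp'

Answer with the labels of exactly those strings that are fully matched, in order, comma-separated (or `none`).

i → no match
ii → no match
iii → match
iv → no match
v → no match
vi → no match
vii → no match

iii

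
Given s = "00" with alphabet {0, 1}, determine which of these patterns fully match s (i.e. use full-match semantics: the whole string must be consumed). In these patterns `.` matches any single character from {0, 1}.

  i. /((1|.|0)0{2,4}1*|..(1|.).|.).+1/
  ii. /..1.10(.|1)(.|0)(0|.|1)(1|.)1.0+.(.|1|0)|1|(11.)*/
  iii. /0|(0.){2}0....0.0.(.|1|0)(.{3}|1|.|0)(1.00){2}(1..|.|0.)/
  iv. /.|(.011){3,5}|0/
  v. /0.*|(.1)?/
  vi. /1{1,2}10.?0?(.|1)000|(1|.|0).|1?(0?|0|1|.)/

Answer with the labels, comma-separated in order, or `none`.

v, vi

i → no match — must end with "1"
ii → no match
iii → no match
iv → no match
v → match
vi → match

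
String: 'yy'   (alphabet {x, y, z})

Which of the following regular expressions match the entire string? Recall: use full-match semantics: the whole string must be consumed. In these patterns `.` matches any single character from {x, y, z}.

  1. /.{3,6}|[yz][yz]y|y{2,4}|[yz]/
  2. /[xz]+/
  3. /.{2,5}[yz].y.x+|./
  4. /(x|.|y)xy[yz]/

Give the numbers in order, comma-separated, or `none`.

1 → match
2 → no match
3 → no match
4 → no match

1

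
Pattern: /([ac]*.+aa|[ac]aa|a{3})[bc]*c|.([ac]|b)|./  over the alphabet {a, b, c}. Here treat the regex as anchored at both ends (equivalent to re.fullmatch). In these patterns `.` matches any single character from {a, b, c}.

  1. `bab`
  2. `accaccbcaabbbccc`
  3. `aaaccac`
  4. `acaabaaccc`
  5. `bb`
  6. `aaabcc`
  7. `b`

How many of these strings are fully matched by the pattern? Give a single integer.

1 → no match
2 → match
3 → no match
4 → match
5 → match
6 → match
7 → match
Total matched: 5

5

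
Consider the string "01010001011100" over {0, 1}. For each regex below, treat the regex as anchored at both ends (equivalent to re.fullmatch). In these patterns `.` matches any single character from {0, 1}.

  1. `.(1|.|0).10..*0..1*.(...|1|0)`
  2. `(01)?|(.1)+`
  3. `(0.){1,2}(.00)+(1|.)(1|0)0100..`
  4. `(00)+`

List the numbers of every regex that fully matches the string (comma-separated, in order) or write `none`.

1 → match
2 → no match
3 → no match
4 → no match — must start with "00"

1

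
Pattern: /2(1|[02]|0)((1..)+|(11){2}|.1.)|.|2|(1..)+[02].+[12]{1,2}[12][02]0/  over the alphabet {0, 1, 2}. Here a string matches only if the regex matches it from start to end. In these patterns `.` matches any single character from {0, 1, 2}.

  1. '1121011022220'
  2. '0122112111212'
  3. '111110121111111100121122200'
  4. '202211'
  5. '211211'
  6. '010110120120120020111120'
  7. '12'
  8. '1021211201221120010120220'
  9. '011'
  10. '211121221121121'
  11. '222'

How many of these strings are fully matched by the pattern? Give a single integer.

0

1 → no match
2 → no match
3 → no match
4. '202211' → no match
5. '211211' → no match
6 → no match
7. '12' → no match
8 → no match
9. '011' → no match
10 → no match
11. '222' → no match
Total matched: 0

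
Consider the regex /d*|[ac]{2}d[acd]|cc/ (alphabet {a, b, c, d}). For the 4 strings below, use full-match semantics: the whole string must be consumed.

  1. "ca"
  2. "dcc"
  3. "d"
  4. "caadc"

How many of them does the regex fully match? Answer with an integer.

1 → no match
2 → no match
3 → match
4 → no match
Total matched: 1

1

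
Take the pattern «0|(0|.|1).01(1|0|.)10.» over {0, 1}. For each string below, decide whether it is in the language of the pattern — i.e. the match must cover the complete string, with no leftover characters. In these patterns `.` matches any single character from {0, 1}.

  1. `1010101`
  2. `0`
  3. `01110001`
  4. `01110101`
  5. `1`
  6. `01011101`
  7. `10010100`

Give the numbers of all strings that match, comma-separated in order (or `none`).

2, 6, 7

1 → no match
2 → match
3 → no match
4 → no match
5 → no match
6 → match
7 → match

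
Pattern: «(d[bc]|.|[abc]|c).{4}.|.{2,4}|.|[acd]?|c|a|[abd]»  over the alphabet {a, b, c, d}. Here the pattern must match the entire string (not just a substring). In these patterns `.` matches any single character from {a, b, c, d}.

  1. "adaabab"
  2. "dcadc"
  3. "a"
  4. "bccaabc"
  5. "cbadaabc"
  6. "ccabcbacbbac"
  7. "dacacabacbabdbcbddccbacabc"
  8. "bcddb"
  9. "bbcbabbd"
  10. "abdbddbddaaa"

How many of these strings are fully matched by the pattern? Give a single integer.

1 → no match
2 → no match
3 → match
4 → no match
5 → no match
6 → no match
7 → no match
8 → no match
9 → no match
10 → no match
Total matched: 1

1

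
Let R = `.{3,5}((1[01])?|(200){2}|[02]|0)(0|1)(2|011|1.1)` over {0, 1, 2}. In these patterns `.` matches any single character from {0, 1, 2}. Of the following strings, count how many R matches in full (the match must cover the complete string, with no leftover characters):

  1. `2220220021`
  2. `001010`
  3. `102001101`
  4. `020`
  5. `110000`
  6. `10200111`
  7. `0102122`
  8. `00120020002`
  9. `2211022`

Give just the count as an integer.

1 → no match
2 → no match
3 → match
4 → no match
5 → no match
6 → match
7 → no match
8 → match
9 → no match
Total matched: 3

3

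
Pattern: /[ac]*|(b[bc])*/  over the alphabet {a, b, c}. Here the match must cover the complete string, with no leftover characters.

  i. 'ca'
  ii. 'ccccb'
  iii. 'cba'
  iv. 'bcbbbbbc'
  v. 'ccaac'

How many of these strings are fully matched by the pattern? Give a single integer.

3

i. 'ca' → match
ii. 'ccccb' → no match
iii. 'cba' → no match
iv. 'bcbbbbbc' → match
v. 'ccaac' → match
Total matched: 3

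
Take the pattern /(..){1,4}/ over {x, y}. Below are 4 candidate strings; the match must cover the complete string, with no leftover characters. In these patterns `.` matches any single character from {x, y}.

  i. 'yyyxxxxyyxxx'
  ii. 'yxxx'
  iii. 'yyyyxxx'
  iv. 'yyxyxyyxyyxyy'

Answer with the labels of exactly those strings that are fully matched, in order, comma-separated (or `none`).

ii

i → no match
ii → match
iii → no match
iv → no match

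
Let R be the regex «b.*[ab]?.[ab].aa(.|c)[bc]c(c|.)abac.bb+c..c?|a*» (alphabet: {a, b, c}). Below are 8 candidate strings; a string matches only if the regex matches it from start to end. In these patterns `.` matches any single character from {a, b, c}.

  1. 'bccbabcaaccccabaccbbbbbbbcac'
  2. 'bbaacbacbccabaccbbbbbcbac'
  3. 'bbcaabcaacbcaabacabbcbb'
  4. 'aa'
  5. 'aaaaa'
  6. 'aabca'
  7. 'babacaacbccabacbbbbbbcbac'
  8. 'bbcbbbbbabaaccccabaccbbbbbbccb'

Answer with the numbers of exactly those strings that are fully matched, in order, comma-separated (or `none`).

1, 3, 4, 5, 7, 8

1 → match
2 → no match
3 → match
4. 'aa' → match
5. 'aaaaa' → match
6. 'aabca' → no match
7 → match
8 → match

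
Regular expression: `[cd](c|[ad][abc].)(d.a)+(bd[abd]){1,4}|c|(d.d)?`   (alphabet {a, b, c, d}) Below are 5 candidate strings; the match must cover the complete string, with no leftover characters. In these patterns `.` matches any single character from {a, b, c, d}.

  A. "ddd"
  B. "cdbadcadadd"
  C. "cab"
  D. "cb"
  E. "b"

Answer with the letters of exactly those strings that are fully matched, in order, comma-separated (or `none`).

A

A → match
B → no match
C → no match
D → no match
E → no match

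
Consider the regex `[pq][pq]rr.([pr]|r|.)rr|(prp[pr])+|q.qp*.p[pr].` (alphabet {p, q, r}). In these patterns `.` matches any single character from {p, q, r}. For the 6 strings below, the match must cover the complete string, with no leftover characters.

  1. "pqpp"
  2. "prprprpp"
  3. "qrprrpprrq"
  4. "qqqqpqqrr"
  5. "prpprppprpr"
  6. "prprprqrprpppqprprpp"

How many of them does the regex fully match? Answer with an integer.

1 → no match
2 → match
3 → no match
4 → no match
5 → no match
6 → no match
Total matched: 1

1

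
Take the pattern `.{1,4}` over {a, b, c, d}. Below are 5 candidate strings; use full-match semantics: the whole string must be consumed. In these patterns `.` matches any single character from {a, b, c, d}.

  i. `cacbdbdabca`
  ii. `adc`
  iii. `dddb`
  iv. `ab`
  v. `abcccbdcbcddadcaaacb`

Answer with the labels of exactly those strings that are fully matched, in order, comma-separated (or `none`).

i → no match
ii → match
iii → match
iv → match
v → no match

ii, iii, iv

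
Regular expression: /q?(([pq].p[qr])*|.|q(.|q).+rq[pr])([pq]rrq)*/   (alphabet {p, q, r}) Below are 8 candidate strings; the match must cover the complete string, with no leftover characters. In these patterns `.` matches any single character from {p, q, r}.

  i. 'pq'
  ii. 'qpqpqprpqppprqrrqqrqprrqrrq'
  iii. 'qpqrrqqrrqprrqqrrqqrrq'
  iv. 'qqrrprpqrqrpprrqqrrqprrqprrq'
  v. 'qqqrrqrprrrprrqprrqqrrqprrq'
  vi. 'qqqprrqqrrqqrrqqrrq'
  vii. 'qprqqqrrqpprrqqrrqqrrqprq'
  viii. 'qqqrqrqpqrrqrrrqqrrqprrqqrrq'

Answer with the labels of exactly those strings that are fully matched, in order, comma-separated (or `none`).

iii

i. 'pq' → no match
ii → no match
iii → match
iv → no match
v → no match
vi → no match
vii → no match
viii → no match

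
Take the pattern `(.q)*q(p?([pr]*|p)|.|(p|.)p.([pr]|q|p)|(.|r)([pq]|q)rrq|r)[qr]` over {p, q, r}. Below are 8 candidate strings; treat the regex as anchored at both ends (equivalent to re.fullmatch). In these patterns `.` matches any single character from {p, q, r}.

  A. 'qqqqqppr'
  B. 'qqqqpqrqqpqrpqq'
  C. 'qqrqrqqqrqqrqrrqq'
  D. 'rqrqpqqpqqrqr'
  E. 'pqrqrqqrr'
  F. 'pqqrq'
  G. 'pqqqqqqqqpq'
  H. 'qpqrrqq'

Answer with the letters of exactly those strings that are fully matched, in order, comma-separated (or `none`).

A. 'qqqqqppr' → match
B → no match
C → match
D → no match
E. 'pqrqrqqrr' → match
F. 'pqqrq' → match
G. 'pqqqqqqqqpq' → match
H. 'qpqrrqq' → match

A, C, E, F, G, H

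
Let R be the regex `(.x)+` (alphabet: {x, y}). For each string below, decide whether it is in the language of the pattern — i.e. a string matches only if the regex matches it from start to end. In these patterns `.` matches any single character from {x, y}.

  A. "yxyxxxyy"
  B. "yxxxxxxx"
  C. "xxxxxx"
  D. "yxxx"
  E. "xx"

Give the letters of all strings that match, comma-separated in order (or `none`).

B, C, D, E

A → no match — must end with "x"
B → match
C → match
D → match
E → match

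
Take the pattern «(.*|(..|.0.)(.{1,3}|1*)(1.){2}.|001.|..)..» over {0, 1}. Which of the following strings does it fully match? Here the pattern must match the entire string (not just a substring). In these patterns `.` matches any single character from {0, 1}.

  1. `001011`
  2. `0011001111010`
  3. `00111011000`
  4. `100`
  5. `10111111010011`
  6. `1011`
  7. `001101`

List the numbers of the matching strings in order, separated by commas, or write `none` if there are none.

1, 2, 3, 4, 5, 6, 7

1 → match
2 → match
3 → match
4 → match
5 → match
6 → match
7 → match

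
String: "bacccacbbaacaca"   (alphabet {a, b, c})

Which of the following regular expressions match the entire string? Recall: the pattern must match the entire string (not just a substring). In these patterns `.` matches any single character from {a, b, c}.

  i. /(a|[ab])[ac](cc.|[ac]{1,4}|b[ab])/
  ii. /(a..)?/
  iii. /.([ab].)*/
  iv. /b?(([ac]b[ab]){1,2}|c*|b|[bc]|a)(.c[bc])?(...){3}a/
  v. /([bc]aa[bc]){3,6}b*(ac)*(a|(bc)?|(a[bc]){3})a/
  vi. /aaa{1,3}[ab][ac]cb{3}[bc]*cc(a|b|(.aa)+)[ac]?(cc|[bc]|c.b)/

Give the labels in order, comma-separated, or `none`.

i → no match
ii → no match
iii → no match
iv → match
v → no match
vi → no match — must start with "aaa"

iv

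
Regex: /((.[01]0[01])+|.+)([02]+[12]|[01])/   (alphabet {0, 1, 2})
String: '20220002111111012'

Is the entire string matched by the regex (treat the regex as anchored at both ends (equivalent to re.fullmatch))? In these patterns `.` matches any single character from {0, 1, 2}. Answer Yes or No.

No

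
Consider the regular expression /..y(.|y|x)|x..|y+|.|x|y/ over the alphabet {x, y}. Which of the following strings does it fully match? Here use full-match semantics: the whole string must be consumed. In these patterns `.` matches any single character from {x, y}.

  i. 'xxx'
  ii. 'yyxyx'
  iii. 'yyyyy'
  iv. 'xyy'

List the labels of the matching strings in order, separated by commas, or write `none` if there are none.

i, iii, iv

i. 'xxx' → match
ii. 'yyxyx' → no match
iii. 'yyyyy' → match
iv. 'xyy' → match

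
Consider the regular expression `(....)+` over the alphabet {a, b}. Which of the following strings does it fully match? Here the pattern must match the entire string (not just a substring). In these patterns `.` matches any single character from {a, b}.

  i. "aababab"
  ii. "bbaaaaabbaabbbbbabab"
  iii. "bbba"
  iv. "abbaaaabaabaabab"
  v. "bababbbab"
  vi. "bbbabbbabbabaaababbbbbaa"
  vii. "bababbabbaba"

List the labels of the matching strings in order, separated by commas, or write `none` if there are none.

i → no match
ii → match
iii → match
iv → match
v → no match
vi → match
vii → match

ii, iii, iv, vi, vii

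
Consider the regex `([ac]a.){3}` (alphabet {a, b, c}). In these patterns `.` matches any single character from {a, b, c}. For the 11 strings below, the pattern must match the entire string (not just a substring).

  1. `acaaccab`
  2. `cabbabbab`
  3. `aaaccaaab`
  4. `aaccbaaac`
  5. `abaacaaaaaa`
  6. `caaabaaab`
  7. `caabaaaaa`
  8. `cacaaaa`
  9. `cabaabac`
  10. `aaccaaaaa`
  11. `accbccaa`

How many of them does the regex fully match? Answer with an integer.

1

1 → no match
2 → no match
3 → no match
4 → no match
5 → no match
6 → no match
7 → no match
8 → no match
9 → no match
10 → match
11 → no match
Total matched: 1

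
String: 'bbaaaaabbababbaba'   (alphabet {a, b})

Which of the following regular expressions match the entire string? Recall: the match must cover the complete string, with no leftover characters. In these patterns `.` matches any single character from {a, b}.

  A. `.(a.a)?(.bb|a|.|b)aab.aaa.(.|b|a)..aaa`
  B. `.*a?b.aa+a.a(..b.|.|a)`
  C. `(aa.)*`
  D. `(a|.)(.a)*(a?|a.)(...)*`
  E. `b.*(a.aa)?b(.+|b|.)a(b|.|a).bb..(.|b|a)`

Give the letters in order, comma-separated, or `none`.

A → no match — must end with 'aaa'
B → no match
C → no match
D → match
E → match

D, E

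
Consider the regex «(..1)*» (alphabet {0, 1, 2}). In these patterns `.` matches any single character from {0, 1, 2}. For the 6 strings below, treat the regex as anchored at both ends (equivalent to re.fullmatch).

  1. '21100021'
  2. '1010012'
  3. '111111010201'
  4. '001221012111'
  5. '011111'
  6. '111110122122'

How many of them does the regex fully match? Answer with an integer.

1

1 → no match
2 → no match
3 → no match
4 → no match
5 → match
6 → no match
Total matched: 1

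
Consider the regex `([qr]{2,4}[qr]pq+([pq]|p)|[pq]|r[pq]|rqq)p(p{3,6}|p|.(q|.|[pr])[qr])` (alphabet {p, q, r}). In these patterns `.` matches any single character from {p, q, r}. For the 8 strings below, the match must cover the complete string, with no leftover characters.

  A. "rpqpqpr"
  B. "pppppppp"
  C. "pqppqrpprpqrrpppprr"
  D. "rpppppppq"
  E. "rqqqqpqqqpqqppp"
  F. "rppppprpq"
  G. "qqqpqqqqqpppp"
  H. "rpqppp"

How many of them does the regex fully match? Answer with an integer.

A → no match
B → match
C → no match
D → no match
E → no match
F → no match
G → match
H → no match
Total matched: 2

2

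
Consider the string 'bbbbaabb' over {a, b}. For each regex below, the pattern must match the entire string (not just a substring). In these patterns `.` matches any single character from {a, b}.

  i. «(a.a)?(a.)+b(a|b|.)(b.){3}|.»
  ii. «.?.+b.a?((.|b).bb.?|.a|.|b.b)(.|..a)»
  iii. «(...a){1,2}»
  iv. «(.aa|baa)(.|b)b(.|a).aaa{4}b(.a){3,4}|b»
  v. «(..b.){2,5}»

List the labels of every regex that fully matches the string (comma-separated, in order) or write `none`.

ii, v

i → no match
ii → match
iii → no match — must end with 'a'
iv → no match
v → match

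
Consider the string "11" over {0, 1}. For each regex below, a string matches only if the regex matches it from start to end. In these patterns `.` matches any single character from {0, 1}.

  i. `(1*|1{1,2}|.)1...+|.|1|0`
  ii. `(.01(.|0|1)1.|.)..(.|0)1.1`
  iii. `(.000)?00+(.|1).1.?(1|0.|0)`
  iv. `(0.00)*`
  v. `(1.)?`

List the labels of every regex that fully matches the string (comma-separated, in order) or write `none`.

v

i → no match
ii → no match
iii → no match
iv → no match
v → match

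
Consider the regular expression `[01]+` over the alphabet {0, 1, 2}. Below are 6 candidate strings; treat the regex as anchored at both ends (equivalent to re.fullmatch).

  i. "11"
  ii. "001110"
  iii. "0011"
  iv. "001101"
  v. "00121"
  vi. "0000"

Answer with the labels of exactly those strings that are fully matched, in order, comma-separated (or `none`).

i, ii, iii, iv, vi

i → match
ii → match
iii → match
iv → match
v → no match
vi → match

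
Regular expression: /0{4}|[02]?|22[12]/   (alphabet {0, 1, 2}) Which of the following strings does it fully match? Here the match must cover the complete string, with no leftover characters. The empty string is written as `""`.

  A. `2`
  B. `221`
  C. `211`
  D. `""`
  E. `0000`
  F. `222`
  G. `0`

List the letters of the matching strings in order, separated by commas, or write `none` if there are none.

A → match
B → match
C → no match
D → match
E → match
F → match
G → match

A, B, D, E, F, G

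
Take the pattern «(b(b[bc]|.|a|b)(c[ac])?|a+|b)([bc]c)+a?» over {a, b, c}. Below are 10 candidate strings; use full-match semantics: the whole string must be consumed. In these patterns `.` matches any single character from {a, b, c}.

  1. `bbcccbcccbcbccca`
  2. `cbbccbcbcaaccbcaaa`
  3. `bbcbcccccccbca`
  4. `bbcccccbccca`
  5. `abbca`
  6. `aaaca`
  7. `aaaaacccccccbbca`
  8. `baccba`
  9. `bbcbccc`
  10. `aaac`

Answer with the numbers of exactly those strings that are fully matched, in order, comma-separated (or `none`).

1, 3, 4, 9

1 → match
2 → no match
3 → match
4 → match
5 → no match
6 → no match
7 → no match
8 → no match
9 → match
10 → no match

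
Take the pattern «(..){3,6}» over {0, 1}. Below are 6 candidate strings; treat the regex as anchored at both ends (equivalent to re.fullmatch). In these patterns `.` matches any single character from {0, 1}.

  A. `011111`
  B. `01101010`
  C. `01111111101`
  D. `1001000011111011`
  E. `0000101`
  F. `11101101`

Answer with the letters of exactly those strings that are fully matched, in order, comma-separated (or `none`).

A → match
B → match
C → no match
D → no match
E → no match
F → match

A, B, F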